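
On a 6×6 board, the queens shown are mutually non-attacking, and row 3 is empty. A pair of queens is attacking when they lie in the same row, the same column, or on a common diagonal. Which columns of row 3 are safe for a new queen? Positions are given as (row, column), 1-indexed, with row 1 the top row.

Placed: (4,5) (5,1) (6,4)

(4,5) attacks row 3 at column 5 and diagonals 4, 6.
(5,1) attacks row 3 at column 1 and diagonals 3.
(6,4) attacks row 3 at column 4 and diagonals 1.
Attacked columns: {1, 3, 4, 5, 6}. Safe: {2}.

columns 2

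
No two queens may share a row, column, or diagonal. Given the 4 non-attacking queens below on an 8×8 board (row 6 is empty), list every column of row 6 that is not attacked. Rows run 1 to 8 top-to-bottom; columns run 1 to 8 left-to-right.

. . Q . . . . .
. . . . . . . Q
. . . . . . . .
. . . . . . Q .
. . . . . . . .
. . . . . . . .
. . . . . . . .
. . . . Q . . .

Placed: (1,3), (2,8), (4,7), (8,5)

(1,3) attacks row 6 at column 3 and diagonals 8.
(2,8) attacks row 6 at column 8 and diagonals 4.
(4,7) attacks row 6 at column 7 and diagonals 5.
(8,5) attacks row 6 at column 5 and diagonals 3, 7.
Attacked columns: {3, 4, 5, 7, 8}. Safe: {1, 2, 6}.

columns 1, 2, 6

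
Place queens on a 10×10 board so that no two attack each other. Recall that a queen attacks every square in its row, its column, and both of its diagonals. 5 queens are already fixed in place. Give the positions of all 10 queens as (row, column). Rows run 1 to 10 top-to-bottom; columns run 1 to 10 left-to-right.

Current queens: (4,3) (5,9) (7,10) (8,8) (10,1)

Row 1: attacked by (4,3)→{3,6}; (5,9)→{5,9}; (7,10)→{4,10}; (8,8)→{1,8}; (10,1)→{1,10}. Safe: 2, 7. Place at column 2.
Row 2: attacked by (1,2)→{1,2,3}; (4,3)→{1,3,5}; (5,9)→{6,9}; (7,10)→{5,10}; (8,8)→{2,8}; (10,1)→{1,9}. Safe: 4, 7. Place at column 7.
Row 3: attacked by (1,2)→{2,4}; (2,7)→{6,7,8}; (4,3)→{2,3,4}; (5,9)→{7,9}; (7,10)→{6,10}; (8,8)→{3,8}; (10,1)→{1,8}. Safe: 5. Place at column 5.
Row 6: attacked by (1,2)→{2,7}; (2,7)→{3,7}; (3,5)→{2,5,8}; (4,3)→{1,3,5}; (5,9)→{8,9,10}; (7,10)→{9,10}; (8,8)→{6,8,10}; (10,1)→{1,5}. Safe: 4. Place at column 4.
Row 9: attacked by (1,2)→{2,10}; (2,7)→{7}; (3,5)→{5}; (4,3)→{3,8}; (5,9)→{5,9}; (6,4)→{1,4,7}; (7,10)→{8,10}; (8,8)→{7,8,9}; (10,1)→{1,2}. Safe: 6. Place at column 6.
Columns [2, 7, 5, 3, 9, 4, 10, 8, 6, 1], r−c [-1, -5, -2, 1, -4, 2, -3, 0, 3, 9], r+c [3, 9, 8, 7, 14, 10, 17, 16, 15, 11] are all distinct, so no two queens attack.

(1,2) (2,7) (3,5) (4,3) (5,9) (6,4) (7,10) (8,8) (9,6) (10,1)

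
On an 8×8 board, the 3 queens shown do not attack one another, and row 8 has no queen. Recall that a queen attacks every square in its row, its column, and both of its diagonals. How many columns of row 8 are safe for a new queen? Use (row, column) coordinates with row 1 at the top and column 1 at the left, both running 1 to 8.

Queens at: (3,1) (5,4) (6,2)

(3,1) attacks row 8 at column 1 and diagonals 6.
(5,4) attacks row 8 at column 4 and diagonals 1, 7.
(6,2) attacks row 8 at column 2 and diagonals 4.
Attacked columns: {1, 2, 4, 6, 7}. Safe: {3, 5, 8}.

3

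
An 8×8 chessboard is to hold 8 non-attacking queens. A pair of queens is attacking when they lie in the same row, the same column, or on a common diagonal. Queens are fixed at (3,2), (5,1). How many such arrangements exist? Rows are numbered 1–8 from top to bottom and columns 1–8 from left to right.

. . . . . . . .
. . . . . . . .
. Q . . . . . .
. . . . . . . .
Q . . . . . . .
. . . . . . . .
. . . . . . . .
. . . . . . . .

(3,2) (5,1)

Branch on row 1: col 3 → 2; col 6 → 1; col 7 → 0; col 8 → 0.
Sum: 2 + 1 + 0 + 0 = 3.

3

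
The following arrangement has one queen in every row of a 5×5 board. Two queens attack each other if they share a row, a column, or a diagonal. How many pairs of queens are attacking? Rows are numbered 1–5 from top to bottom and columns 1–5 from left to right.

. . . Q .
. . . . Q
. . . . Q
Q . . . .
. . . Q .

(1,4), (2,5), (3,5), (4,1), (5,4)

4

Same column: (1,4)–(5,4) (column 4); (2,5)–(3,5) (column 5).
Same diagonal: (1,4)–(2,5) (|1−2| = |4−5| = 1); (1,4)–(4,1) (|1−4| = |4−1| = 3).
Total attacking pairs: 4.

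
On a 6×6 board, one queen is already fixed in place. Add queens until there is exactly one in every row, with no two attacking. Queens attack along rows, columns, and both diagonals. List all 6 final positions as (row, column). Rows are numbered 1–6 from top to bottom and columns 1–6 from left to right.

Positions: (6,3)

Row 1: attacked by (6,3)→{3}. Safe: 1, 2, 4, 5, 6. Place at column 4.
Row 2: attacked by (1,4)→{3,4,5}; (6,3)→{3}. Safe: 1, 2, 6. Place at column 1.
Row 3: attacked by (1,4)→{2,4,6}; (2,1)→{1,2}; (6,3)→{3,6}. Safe: 5. Place at column 5.
Row 4: attacked by (1,4)→{1,4}; (2,1)→{1,3}; (3,5)→{4,5,6}; (6,3)→{1,3,5}. Safe: 2. Place at column 2.
Row 5: attacked by (1,4)→{4}; (2,1)→{1,4}; (3,5)→{3,5}; (4,2)→{1,2,3}; (6,3)→{2,3,4}. Safe: 6. Place at column 6.
Columns [4, 1, 5, 2, 6, 3], r−c [-3, 1, -2, 2, -1, 3], r+c [5, 3, 8, 6, 11, 9] are all distinct, so no two queens attack.

(1,4) (2,1) (3,5) (4,2) (5,6) (6,3)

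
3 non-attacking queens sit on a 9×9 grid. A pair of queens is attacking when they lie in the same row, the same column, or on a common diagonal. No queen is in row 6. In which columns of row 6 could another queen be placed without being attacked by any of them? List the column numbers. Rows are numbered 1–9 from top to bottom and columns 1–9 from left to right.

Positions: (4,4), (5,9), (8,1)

(4,4) attacks row 6 at column 4 and diagonals 2, 6.
(5,9) attacks row 6 at column 9 and diagonals 8.
(8,1) attacks row 6 at column 1 and diagonals 3.
Attacked columns: {1, 2, 3, 4, 6, 8, 9}. Safe: {5, 7}.

columns 5, 7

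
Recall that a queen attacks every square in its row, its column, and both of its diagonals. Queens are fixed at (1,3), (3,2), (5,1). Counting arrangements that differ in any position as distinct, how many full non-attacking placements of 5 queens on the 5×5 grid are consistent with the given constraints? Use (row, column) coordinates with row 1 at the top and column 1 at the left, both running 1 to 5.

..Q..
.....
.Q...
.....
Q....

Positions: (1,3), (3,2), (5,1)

1

Branch on row 2: col 5 → 1.
Sum: 1 = 1.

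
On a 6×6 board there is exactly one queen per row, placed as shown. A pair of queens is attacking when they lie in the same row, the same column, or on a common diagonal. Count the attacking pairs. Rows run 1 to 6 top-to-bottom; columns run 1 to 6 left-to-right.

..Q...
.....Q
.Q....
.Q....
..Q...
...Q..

6

Same column: (1,3)–(5,3) (column 3); (3,2)–(4,2) (column 2).
Same diagonal: (2,6)–(5,3) (|2−5| = |6−3| = 3); (4,2)–(5,3) (|4−5| = |2−3| = 1); (4,2)–(6,4) (|4−6| = |2−4| = 2); (5,3)–(6,4) (|5−6| = |3−4| = 1).
Total attacking pairs: 6.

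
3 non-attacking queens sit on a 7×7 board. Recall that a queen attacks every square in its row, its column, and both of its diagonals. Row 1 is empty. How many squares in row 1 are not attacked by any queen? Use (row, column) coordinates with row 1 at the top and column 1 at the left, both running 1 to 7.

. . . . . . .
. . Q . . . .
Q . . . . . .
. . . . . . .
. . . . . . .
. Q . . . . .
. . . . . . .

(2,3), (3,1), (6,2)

2

(2,3) attacks row 1 at column 3 and diagonals 2, 4.
(3,1) attacks row 1 at column 1 and diagonals 3.
(6,2) attacks row 1 at column 2 and diagonals 7.
Attacked columns: {1, 2, 3, 4, 7}. Safe: {5, 6}.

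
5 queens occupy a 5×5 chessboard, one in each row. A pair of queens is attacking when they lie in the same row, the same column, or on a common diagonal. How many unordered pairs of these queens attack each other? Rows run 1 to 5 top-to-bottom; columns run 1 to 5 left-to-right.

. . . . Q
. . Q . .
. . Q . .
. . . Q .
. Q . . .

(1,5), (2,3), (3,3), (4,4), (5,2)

3

Same column: (2,3)–(3,3) (column 3).
Same diagonal: (1,5)–(3,3) (|1−3| = |5−3| = 2); (3,3)–(4,4) (|3−4| = |3−4| = 1).
Total attacking pairs: 3.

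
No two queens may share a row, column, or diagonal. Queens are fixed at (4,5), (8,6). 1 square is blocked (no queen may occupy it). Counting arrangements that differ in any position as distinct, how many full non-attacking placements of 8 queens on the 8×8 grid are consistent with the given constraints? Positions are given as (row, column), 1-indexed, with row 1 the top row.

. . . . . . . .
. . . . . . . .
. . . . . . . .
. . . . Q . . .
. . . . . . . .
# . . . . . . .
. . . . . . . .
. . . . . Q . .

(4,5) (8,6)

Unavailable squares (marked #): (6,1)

Branch on row 1: col 1 → 0; col 3 → 1; col 4 → 0; col 7 → 0.
Sum: 0 + 1 + 0 + 0 = 1.

1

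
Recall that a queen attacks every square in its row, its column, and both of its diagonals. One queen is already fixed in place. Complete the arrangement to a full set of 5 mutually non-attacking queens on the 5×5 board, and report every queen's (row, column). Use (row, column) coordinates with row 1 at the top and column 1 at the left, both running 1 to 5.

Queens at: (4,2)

(1,3) (2,1) (3,4) (4,2) (5,5)

Row 1: attacked by (4,2)→{2,5}. Safe: 1, 3, 4. Place at column 3.
Row 2: attacked by (1,3)→{2,3,4}; (4,2)→{2,4}. Safe: 1, 5. Place at column 1.
Row 3: attacked by (1,3)→{1,3,5}; (2,1)→{1,2}; (4,2)→{1,2,3}. Safe: 4. Place at column 4.
Row 5: attacked by (1,3)→{3}; (2,1)→{1,4}; (3,4)→{2,4}; (4,2)→{1,2,3}. Safe: 5. Place at column 5.
Columns [3, 1, 4, 2, 5], r−c [-2, 1, -1, 2, 0], r+c [4, 3, 7, 6, 10] are all distinct, so no two queens attack.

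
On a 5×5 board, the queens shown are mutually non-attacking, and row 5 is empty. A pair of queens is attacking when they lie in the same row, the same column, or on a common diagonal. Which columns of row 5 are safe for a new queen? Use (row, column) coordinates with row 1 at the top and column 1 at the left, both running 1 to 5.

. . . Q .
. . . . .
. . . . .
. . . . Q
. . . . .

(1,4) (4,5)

columns 1, 2, 3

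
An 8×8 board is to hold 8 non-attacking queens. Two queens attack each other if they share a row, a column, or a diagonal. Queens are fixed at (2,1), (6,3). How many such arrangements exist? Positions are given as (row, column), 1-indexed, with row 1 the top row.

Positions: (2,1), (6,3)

2

Branch on row 1: col 4 → 1; col 5 → 0; col 6 → 1; col 7 → 0.
Sum: 1 + 0 + 1 + 0 = 2.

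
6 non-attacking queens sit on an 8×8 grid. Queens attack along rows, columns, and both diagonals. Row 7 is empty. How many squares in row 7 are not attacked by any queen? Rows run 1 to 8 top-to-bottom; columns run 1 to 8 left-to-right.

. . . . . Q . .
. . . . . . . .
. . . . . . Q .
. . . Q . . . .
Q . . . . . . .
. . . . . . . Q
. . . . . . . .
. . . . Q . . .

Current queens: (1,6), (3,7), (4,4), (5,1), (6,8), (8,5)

(1,6) attacks row 7 at column 6.
(3,7) attacks row 7 at column 7 and diagonals 3.
(4,4) attacks row 7 at column 4 and diagonals 1, 7.
(5,1) attacks row 7 at column 1 and diagonals 3.
(6,8) attacks row 7 at column 8 and diagonals 7.
(8,5) attacks row 7 at column 5 and diagonals 4, 6.
Attacked columns: {1, 3, 4, 5, 6, 7, 8}. Safe: {2}.

1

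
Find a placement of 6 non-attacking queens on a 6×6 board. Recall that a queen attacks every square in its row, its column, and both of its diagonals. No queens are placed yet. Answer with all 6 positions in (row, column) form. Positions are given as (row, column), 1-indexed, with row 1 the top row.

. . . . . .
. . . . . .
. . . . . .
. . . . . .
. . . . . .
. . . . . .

Row 1: Safe: 1, 2, 3, 4, 5, 6. Place at column 2.
Row 2: attacked by (1,2)→{1,2,3}. Safe: 4, 5, 6. Place at column 4.
Row 3: attacked by (1,2)→{2,4}; (2,4)→{3,4,5}. Safe: 1, 6. Place at column 6.
Row 4: attacked by (1,2)→{2,5}; (2,4)→{2,4,6}; (3,6)→{5,6}. Safe: 1, 3. Place at column 1.
Row 5: attacked by (1,2)→{2,6}; (2,4)→{1,4}; (3,6)→{4,6}; (4,1)→{1,2}. Safe: 3, 5. Place at column 3.
Row 6: attacked by (1,2)→{2}; (2,4)→{4}; (3,6)→{3,6}; (4,1)→{1,3}; (5,3)→{2,3,4}. Safe: 5. Place at column 5.
Columns [2, 4, 6, 1, 3, 5], r−c [-1, -2, -3, 3, 2, 1], r+c [3, 6, 9, 5, 8, 11] are all distinct, so no two queens attack.

(1,2) (2,4) (3,6) (4,1) (5,3) (6,5)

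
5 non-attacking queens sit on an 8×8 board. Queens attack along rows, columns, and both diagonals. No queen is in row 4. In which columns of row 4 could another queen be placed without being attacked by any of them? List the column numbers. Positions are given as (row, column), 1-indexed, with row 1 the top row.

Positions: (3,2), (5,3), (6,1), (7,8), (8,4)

(3,2) attacks row 4 at column 2 and diagonals 1, 3.
(5,3) attacks row 4 at column 3 and diagonals 2, 4.
(6,1) attacks row 4 at column 1 and diagonals 3.
(7,8) attacks row 4 at column 8 and diagonals 5.
(8,4) attacks row 4 at column 4 and diagonals 8.
Attacked columns: {1, 2, 3, 4, 5, 8}. Safe: {6, 7}.

columns 6, 7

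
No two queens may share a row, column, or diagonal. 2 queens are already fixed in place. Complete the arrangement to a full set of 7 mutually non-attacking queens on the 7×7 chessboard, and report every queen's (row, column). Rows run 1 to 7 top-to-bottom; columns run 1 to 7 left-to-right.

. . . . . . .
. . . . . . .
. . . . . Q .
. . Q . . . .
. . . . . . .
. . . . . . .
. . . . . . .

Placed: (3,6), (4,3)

(1,5) (2,2) (3,6) (4,3) (5,7) (6,4) (7,1)

Row 1: attacked by (3,6)→{4,6}; (4,3)→{3,6}. Safe: 1, 2, 5, 7. Place at column 5.
Row 2: attacked by (1,5)→{4,5,6}; (3,6)→{5,6,7}; (4,3)→{1,3,5}. Safe: 2. Place at column 2.
Row 5: attacked by (1,5)→{1,5}; (2,2)→{2,5}; (3,6)→{4,6}; (4,3)→{2,3,4}. Safe: 7. Place at column 7.
Row 6: attacked by (1,5)→{5}; (2,2)→{2,6}; (3,6)→{3,6}; (4,3)→{1,3,5}; (5,7)→{6,7}. Safe: 4. Place at column 4.
Row 7: attacked by (1,5)→{5}; (2,2)→{2,7}; (3,6)→{2,6}; (4,3)→{3,6}; (5,7)→{5,7}; (6,4)→{3,4,5}. Safe: 1. Place at column 1.
Columns [5, 2, 6, 3, 7, 4, 1], r−c [-4, 0, -3, 1, -2, 2, 6], r+c [6, 4, 9, 7, 12, 10, 8] are all distinct, so no two queens attack.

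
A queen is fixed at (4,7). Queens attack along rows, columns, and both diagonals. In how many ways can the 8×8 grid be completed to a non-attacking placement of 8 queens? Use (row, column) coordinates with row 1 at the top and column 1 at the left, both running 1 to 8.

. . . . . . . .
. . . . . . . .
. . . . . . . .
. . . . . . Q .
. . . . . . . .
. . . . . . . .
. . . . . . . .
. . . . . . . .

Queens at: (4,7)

Branch on row 1: col 1 → 0; col 2 → 1; col 3 → 3; col 5 → 2; col 6 → 2; col 8 → 0.
Sum: 0 + 1 + 3 + 2 + 2 + 0 = 8.

8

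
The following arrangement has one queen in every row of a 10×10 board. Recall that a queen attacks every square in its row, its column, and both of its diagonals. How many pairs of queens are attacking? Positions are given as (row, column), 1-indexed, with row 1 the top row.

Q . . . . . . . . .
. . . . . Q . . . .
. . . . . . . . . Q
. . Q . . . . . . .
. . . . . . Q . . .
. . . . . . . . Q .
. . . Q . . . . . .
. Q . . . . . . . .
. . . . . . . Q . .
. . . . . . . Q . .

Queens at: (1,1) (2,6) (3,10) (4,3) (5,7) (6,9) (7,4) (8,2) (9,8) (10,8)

2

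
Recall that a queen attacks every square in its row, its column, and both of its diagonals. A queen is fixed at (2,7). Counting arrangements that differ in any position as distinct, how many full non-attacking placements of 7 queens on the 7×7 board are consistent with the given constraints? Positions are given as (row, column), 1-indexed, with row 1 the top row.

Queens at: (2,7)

7

Branch on row 1: col 1 → 0; col 2 → 1; col 3 → 2; col 4 → 2; col 5 → 2.
Sum: 0 + 1 + 2 + 2 + 2 = 7.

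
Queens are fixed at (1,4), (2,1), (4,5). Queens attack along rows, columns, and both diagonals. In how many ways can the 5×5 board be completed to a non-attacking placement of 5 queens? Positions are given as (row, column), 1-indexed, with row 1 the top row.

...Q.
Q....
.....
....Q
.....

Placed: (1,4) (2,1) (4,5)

1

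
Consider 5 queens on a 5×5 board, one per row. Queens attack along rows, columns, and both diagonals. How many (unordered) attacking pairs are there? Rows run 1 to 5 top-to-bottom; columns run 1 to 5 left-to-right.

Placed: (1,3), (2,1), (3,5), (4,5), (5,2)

2

Same column: (3,5)–(4,5) (column 5).
Same diagonal: (1,3)–(3,5) (|1−3| = |3−5| = 2).
Total attacking pairs: 2.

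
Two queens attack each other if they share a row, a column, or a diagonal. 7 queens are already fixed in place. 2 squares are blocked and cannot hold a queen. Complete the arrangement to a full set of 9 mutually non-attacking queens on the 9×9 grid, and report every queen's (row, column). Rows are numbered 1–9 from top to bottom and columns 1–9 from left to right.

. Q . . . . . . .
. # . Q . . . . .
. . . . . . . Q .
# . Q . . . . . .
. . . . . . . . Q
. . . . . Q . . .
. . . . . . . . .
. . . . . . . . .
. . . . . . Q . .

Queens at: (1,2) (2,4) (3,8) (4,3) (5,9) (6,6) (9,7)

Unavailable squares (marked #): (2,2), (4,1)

Row 7: attacked by (1,2)→{2,8}; (2,4)→{4,9}; (3,8)→{4,8}; (4,3)→{3,6}; (5,9)→{7,9}; (6,6)→{5,6,7}; (9,7)→{5,7,9}. Safe: 1. Place at column 1.
Row 8: attacked by (1,2)→{2,9}; (2,4)→{4}; (3,8)→{3,8}; (4,3)→{3,7}; (5,9)→{6,9}; (6,6)→{4,6,8}; (7,1)→{1,2}; (9,7)→{6,7,8}. Safe: 5. Place at column 5.
Columns [2, 4, 8, 3, 9, 6, 1, 5, 7], r−c [-1, -2, -5, 1, -4, 0, 6, 3, 2], r+c [3, 6, 11, 7, 14, 12, 8, 13, 16] are all distinct, so no two queens attack.

(1,2) (2,4) (3,8) (4,3) (5,9) (6,6) (7,1) (8,5) (9,7)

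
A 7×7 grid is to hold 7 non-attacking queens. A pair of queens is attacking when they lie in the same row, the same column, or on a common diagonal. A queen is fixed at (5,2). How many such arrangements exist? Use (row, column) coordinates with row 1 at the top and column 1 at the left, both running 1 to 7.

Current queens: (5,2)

Branch on row 1: col 1 → 1; col 3 → 1; col 4 → 2; col 5 → 1; col 7 → 1.
Sum: 1 + 1 + 2 + 1 + 1 = 6.

6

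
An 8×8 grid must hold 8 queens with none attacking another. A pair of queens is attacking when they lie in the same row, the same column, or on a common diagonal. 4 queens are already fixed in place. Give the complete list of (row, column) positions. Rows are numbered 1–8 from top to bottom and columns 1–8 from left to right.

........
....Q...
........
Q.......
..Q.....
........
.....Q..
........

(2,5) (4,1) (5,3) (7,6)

(1,2) (2,5) (3,7) (4,1) (5,3) (6,8) (7,6) (8,4)

Row 1: attacked by (2,5)→{4,5,6}; (4,1)→{1,4}; (5,3)→{3,7}; (7,6)→{6}. Safe: 2, 8. Place at column 2.
Row 3: attacked by (1,2)→{2,4}; (2,5)→{4,5,6}; (4,1)→{1,2}; (5,3)→{1,3,5}; (7,6)→{2,6}. Safe: 7, 8. Place at column 7.
Row 6: attacked by (1,2)→{2,7}; (2,5)→{1,5}; (3,7)→{4,7}; (4,1)→{1,3}; (5,3)→{2,3,4}; (7,6)→{5,6,7}. Safe: 8. Place at column 8.
Row 8: attacked by (1,2)→{2}; (2,5)→{5}; (3,7)→{2,7}; (4,1)→{1,5}; (5,3)→{3,6}; (6,8)→{6,8}; (7,6)→{5,6,7}. Safe: 4. Place at column 4.
Columns [2, 5, 7, 1, 3, 8, 6, 4], r−c [-1, -3, -4, 3, 2, -2, 1, 4], r+c [3, 7, 10, 5, 8, 14, 13, 12] are all distinct, so no two queens attack.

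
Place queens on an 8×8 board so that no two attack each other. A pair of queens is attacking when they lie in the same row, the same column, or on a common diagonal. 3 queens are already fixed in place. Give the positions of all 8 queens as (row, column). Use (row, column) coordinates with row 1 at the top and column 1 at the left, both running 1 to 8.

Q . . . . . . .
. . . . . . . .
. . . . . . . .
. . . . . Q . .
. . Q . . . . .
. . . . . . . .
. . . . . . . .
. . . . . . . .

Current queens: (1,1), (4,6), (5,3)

(1,1) (2,5) (3,8) (4,6) (5,3) (6,7) (7,2) (8,4)

Row 2: attacked by (1,1)→{1,2}; (4,6)→{4,6,8}; (5,3)→{3,6}. Safe: 5, 7. Place at column 5.
Row 3: attacked by (1,1)→{1,3}; (2,5)→{4,5,6}; (4,6)→{5,6,7}; (5,3)→{1,3,5}. Safe: 2, 8. Place at column 8.
Row 6: attacked by (1,1)→{1,6}; (2,5)→{1,5}; (3,8)→{5,8}; (4,6)→{4,6,8}; (5,3)→{2,3,4}. Safe: 7. Place at column 7.
Row 7: attacked by (1,1)→{1,7}; (2,5)→{5}; (3,8)→{4,8}; (4,6)→{3,6}; (5,3)→{1,3,5}; (6,7)→{6,7,8}. Safe: 2. Place at column 2.
Row 8: attacked by (1,1)→{1,8}; (2,5)→{5}; (3,8)→{3,8}; (4,6)→{2,6}; (5,3)→{3,6}; (6,7)→{5,7}; (7,2)→{1,2,3}. Safe: 4. Place at column 4.
Columns [1, 5, 8, 6, 3, 7, 2, 4], r−c [0, -3, -5, -2, 2, -1, 5, 4], r+c [2, 7, 11, 10, 8, 13, 9, 12] are all distinct, so no two queens attack.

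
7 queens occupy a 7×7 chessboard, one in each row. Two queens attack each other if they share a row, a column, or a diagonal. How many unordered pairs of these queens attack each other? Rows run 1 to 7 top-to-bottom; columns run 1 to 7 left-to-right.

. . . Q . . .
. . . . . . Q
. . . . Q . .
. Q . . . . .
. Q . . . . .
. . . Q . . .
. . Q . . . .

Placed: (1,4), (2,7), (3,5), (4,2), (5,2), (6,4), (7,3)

4

Same column: (1,4)–(6,4) (column 4); (4,2)–(5,2) (column 2).
Same diagonal: (4,2)–(6,4) (|4−6| = |2−4| = 2); (6,4)–(7,3) (|6−7| = |4−3| = 1).
Total attacking pairs: 4.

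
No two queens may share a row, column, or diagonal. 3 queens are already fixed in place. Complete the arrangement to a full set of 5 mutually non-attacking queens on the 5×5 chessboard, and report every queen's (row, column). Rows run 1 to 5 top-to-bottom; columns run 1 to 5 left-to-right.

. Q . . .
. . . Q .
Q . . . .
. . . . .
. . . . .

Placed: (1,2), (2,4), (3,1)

(1,2) (2,4) (3,1) (4,3) (5,5)

Row 4: attacked by (1,2)→{2,5}; (2,4)→{2,4}; (3,1)→{1,2}. Safe: 3. Place at column 3.
Row 5: attacked by (1,2)→{2}; (2,4)→{1,4}; (3,1)→{1,3}; (4,3)→{2,3,4}. Safe: 5. Place at column 5.
Columns [2, 4, 1, 3, 5], r−c [-1, -2, 2, 1, 0], r+c [3, 6, 4, 7, 10] are all distinct, so no two queens attack.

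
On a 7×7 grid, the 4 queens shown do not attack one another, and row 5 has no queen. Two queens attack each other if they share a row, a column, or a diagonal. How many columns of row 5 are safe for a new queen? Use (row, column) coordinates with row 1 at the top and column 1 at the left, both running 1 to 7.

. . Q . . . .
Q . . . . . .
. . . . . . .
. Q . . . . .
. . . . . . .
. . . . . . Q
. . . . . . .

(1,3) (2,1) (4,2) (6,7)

1

(1,3) attacks row 5 at column 3 and diagonals 7.
(2,1) attacks row 5 at column 1 and diagonals 4.
(4,2) attacks row 5 at column 2 and diagonals 1, 3.
(6,7) attacks row 5 at column 7 and diagonals 6.
Attacked columns: {1, 2, 3, 4, 6, 7}. Safe: {5}.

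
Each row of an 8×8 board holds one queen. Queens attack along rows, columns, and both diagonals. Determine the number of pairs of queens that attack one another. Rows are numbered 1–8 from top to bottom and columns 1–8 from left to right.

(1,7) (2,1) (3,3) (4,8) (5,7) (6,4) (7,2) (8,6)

3

Same column: (1,7)–(5,7) (column 7).
Same diagonal: (4,8)–(5,7) (|4−5| = |8−7| = 1); (6,4)–(8,6) (|6−8| = |4−6| = 2).
Total attacking pairs: 3.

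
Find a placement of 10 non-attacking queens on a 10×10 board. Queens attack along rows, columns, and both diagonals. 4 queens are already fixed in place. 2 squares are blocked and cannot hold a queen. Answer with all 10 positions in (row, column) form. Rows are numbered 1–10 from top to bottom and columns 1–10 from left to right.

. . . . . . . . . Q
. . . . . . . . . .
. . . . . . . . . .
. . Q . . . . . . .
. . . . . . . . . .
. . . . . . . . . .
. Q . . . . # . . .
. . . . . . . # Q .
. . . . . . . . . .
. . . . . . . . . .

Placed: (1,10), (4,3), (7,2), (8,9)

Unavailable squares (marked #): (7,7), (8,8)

Row 2: attacked by (1,10)→{9,10}; (4,3)→{1,3,5}; (7,2)→{2,7}; (8,9)→{3,9}. Safe: 4, 6, 8. Place at column 8.
Row 3: attacked by (1,10)→{8,10}; (2,8)→{7,8,9}; (4,3)→{2,3,4}; (7,2)→{2,6}; (8,9)→{4,9}. Safe: 1, 5. Place at column 5.
Row 5: attacked by (1,10)→{6,10}; (2,8)→{5,8}; (3,5)→{3,5,7}; (4,3)→{2,3,4}; (7,2)→{2,4}; (8,9)→{6,9}. Safe: 1. Place at column 1.
Row 6: attacked by (1,10)→{5,10}; (2,8)→{4,8}; (3,5)→{2,5,8}; (4,3)→{1,3,5}; (5,1)→{1,2}; (7,2)→{1,2,3}; (8,9)→{7,9}. Safe: 6. Place at column 6.
Row 9: attacked by (1,10)→{2,10}; (2,8)→{1,8}; (3,5)→{5}; (4,3)→{3,8}; (5,1)→{1,5}; (6,6)→{3,6,9}; (7,2)→{2,4}; (8,9)→{8,9,10}. Safe: 7. Place at column 7.
Row 10: attacked by (1,10)→{1,10}; (2,8)→{8}; (3,5)→{5}; (4,3)→{3,9}; (5,1)→{1,6}; (6,6)→{2,6,10}; (7,2)→{2,5}; (8,9)→{7,9}; (9,7)→{6,7,8}. Safe: 4. Place at column 4.
Columns [10, 8, 5, 3, 1, 6, 2, 9, 7, 4], r−c [-9, -6, -2, 1, 4, 0, 5, -1, 2, 6], r+c [11, 10, 8, 7, 6, 12, 9, 17, 16, 14] are all distinct, so no two queens attack.

(1,10) (2,8) (3,5) (4,3) (5,1) (6,6) (7,2) (8,9) (9,7) (10,4)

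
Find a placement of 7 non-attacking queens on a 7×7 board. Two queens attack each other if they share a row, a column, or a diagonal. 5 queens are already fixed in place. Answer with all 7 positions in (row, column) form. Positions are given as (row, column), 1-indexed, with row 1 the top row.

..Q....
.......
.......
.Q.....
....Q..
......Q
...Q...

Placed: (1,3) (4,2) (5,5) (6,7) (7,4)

Row 2: attacked by (1,3)→{2,3,4}; (4,2)→{2,4}; (5,5)→{2,5}; (6,7)→{3,7}; (7,4)→{4}. Safe: 1, 6. Place at column 1.
Row 3: attacked by (1,3)→{1,3,5}; (2,1)→{1,2}; (4,2)→{1,2,3}; (5,5)→{3,5,7}; (6,7)→{4,7}; (7,4)→{4}. Safe: 6. Place at column 6.
Columns [3, 1, 6, 2, 5, 7, 4], r−c [-2, 1, -3, 2, 0, -1, 3], r+c [4, 3, 9, 6, 10, 13, 11] are all distinct, so no two queens attack.

(1,3) (2,1) (3,6) (4,2) (5,5) (6,7) (7,4)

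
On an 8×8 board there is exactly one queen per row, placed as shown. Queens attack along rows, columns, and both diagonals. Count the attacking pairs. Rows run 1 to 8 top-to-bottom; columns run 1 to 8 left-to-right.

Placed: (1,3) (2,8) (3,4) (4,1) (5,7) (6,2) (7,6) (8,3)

2

Same column: (1,3)–(8,3) (column 3).
Same diagonal: (1,3)–(5,7) (|1−5| = |3−7| = 4).
Total attacking pairs: 2.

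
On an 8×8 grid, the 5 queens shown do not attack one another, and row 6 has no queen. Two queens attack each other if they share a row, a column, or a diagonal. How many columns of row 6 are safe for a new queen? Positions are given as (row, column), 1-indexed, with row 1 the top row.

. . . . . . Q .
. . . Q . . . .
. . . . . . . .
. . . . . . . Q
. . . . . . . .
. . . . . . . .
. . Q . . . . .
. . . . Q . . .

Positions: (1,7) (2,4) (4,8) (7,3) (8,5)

1

(1,7) attacks row 6 at column 7 and diagonals 2.
(2,4) attacks row 6 at column 4 and diagonals 8.
(4,8) attacks row 6 at column 8 and diagonals 6.
(7,3) attacks row 6 at column 3 and diagonals 2, 4.
(8,5) attacks row 6 at column 5 and diagonals 3, 7.
Attacked columns: {2, 3, 4, 5, 6, 7, 8}. Safe: {1}.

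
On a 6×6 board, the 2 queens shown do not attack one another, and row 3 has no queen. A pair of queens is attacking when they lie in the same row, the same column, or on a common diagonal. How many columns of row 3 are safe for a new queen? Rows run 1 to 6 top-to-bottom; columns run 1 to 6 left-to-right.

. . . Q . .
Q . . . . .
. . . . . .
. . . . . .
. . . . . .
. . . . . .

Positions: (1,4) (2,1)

(1,4) attacks row 3 at column 4 and diagonals 2, 6.
(2,1) attacks row 3 at column 1 and diagonals 2.
Attacked columns: {1, 2, 4, 6}. Safe: {3, 5}.

2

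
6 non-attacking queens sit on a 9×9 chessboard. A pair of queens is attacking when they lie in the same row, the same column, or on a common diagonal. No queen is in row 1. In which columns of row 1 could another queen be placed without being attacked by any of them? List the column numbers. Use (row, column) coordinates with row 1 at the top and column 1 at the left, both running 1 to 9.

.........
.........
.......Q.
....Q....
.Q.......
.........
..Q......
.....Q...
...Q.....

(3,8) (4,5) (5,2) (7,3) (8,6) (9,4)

columns 1, 7

(3,8) attacks row 1 at column 8 and diagonals 6.
(4,5) attacks row 1 at column 5 and diagonals 2, 8.
(5,2) attacks row 1 at column 2 and diagonals 6.
(7,3) attacks row 1 at column 3 and diagonals 9.
(8,6) attacks row 1 at column 6.
(9,4) attacks row 1 at column 4.
Attacked columns: {2, 3, 4, 5, 6, 8, 9}. Safe: {1, 7}.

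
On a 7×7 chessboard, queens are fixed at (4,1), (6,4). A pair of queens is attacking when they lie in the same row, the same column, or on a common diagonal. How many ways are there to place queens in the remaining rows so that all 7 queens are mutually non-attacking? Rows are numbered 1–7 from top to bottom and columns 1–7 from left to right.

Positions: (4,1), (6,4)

Branch on row 1: col 2 → 1; col 3 → 0; col 5 → 0; col 6 → 0; col 7 → 1.
Sum: 1 + 0 + 0 + 0 + 1 = 2.

2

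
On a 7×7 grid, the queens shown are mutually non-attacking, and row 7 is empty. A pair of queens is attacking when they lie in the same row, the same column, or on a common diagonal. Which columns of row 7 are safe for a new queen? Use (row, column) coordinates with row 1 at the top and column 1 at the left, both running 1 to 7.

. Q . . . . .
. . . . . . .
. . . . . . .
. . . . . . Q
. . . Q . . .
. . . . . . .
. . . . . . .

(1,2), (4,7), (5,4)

columns 1, 3, 5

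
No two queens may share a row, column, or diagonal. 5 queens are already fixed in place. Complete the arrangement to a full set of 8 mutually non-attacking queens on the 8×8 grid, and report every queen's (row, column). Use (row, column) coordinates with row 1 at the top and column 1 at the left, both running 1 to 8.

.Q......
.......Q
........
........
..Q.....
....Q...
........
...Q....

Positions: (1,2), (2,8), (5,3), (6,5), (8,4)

Row 3: attacked by (1,2)→{2,4}; (2,8)→{7,8}; (5,3)→{1,3,5}; (6,5)→{2,5,8}; (8,4)→{4}. Safe: 6. Place at column 6.
Row 4: attacked by (1,2)→{2,5}; (2,8)→{6,8}; (3,6)→{5,6,7}; (5,3)→{2,3,4}; (6,5)→{3,5,7}; (8,4)→{4,8}. Safe: 1. Place at column 1.
Row 7: attacked by (1,2)→{2,8}; (2,8)→{3,8}; (3,6)→{2,6}; (4,1)→{1,4}; (5,3)→{1,3,5}; (6,5)→{4,5,6}; (8,4)→{3,4,5}. Safe: 7. Place at column 7.
Columns [2, 8, 6, 1, 3, 5, 7, 4], r−c [-1, -6, -3, 3, 2, 1, 0, 4], r+c [3, 10, 9, 5, 8, 11, 14, 12] are all distinct, so no two queens attack.

(1,2) (2,8) (3,6) (4,1) (5,3) (6,5) (7,7) (8,4)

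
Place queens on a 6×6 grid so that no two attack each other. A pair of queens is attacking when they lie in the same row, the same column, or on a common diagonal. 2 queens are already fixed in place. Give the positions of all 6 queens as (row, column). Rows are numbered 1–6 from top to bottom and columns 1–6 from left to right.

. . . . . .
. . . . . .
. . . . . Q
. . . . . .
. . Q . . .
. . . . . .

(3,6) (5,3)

(1,2) (2,4) (3,6) (4,1) (5,3) (6,5)

Row 1: attacked by (3,6)→{4,6}; (5,3)→{3}. Safe: 1, 2, 5. Place at column 2.
Row 2: attacked by (1,2)→{1,2,3}; (3,6)→{5,6}; (5,3)→{3,6}. Safe: 4. Place at column 4.
Row 4: attacked by (1,2)→{2,5}; (2,4)→{2,4,6}; (3,6)→{5,6}; (5,3)→{2,3,4}. Safe: 1. Place at column 1.
Row 6: attacked by (1,2)→{2}; (2,4)→{4}; (3,6)→{3,6}; (4,1)→{1,3}; (5,3)→{2,3,4}. Safe: 5. Place at column 5.
Columns [2, 4, 6, 1, 3, 5], r−c [-1, -2, -3, 3, 2, 1], r+c [3, 6, 9, 5, 8, 11] are all distinct, so no two queens attack.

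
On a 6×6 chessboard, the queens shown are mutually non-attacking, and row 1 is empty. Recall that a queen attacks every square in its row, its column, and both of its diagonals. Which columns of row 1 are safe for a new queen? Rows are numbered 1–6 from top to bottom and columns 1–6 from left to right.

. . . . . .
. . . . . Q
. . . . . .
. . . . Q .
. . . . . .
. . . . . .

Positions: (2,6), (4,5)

columns 1, 3, 4

(2,6) attacks row 1 at column 6 and diagonals 5.
(4,5) attacks row 1 at column 5 and diagonals 2.
Attacked columns: {2, 5, 6}. Safe: {1, 3, 4}.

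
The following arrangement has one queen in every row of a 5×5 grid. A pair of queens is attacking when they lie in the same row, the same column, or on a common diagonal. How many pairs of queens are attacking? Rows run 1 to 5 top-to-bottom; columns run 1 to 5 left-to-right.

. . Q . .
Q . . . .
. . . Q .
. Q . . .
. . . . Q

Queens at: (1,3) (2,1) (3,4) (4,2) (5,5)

All columns are distinct and no two queens satisfy |Δrow| = |Δcol|, so no pair attacks.

0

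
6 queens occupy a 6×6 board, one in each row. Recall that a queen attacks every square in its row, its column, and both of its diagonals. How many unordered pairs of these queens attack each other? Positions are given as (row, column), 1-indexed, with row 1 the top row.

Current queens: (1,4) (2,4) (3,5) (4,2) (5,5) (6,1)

4

Same column: (1,4)–(2,4) (column 4); (3,5)–(5,5) (column 5).
Same diagonal: (2,4)–(3,5) (|2−3| = |4−5| = 1); (2,4)–(4,2) (|2−4| = |4−2| = 2).
Total attacking pairs: 4.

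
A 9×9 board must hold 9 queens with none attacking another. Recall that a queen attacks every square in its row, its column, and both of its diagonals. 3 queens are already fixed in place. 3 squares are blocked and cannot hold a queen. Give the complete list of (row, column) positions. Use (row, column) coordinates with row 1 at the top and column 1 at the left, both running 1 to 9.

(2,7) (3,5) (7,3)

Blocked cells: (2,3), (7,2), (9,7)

(1,1) (2,7) (3,5) (4,8) (5,2) (6,9) (7,3) (8,6) (9,4)

Row 1: attacked by (2,7)→{6,7,8}; (3,5)→{3,5,7}; (7,3)→{3,9}. Safe: 1, 2, 4. Place at column 1.
Row 4: attacked by (1,1)→{1,4}; (2,7)→{5,7,9}; (3,5)→{4,5,6}; (7,3)→{3,6}. Safe: 2, 8. Place at column 8.
Row 5: attacked by (1,1)→{1,5}; (2,7)→{4,7}; (3,5)→{3,5,7}; (4,8)→{7,8,9}; (7,3)→{1,3,5}. Safe: 2, 6. Place at column 2.
Row 6: attacked by (1,1)→{1,6}; (2,7)→{3,7}; (3,5)→{2,5,8}; (4,8)→{6,8}; (5,2)→{1,2,3}; (7,3)→{2,3,4}. Safe: 9. Place at column 9.
Row 8: attacked by (1,1)→{1,8}; (2,7)→{1,7}; (3,5)→{5}; (4,8)→{4,8}; (5,2)→{2,5}; (6,9)→{7,9}; (7,3)→{2,3,4}. Safe: 6. Place at column 6.
Row 9: attacked by (1,1)→{1,9}; (2,7)→{7}; (3,5)→{5}; (4,8)→{3,8}; (5,2)→{2,6}; (6,9)→{6,9}; (7,3)→{1,3,5}; (8,6)→{5,6,7}. Blocked: 7. Safe: 4. Place at column 4.
Columns [1, 7, 5, 8, 2, 9, 3, 6, 4], r−c [0, -5, -2, -4, 3, -3, 4, 2, 5], r+c [2, 9, 8, 12, 7, 15, 10, 14, 13] are all distinct, so no two queens attack.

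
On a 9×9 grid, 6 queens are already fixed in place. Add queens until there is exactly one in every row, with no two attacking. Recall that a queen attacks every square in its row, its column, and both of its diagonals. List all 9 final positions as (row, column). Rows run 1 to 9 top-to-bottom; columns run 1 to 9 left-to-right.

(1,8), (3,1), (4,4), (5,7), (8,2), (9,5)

(1,8) (2,3) (3,1) (4,4) (5,7) (6,9) (7,6) (8,2) (9,5)

Row 2: attacked by (1,8)→{7,8,9}; (3,1)→{1,2}; (4,4)→{2,4,6}; (5,7)→{4,7}; (8,2)→{2,8}; (9,5)→{5}. Safe: 3. Place at column 3.
Row 6: attacked by (1,8)→{3,8}; (2,3)→{3,7}; (3,1)→{1,4}; (4,4)→{2,4,6}; (5,7)→{6,7,8}; (8,2)→{2,4}; (9,5)→{2,5,8}. Safe: 9. Place at column 9.
Row 7: attacked by (1,8)→{2,8}; (2,3)→{3,8}; (3,1)→{1,5}; (4,4)→{1,4,7}; (5,7)→{5,7,9}; (6,9)→{8,9}; (8,2)→{1,2,3}; (9,5)→{3,5,7}. Safe: 6. Place at column 6.
Columns [8, 3, 1, 4, 7, 9, 6, 2, 5], r−c [-7, -1, 2, 0, -2, -3, 1, 6, 4], r+c [9, 5, 4, 8, 12, 15, 13, 10, 14] are all distinct, so no two queens attack.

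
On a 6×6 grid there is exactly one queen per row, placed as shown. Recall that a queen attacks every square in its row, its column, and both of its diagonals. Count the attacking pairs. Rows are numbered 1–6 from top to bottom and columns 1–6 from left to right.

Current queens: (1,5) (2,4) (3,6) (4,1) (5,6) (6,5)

Same column: (1,5)–(6,5) (column 5); (3,6)–(5,6) (column 6).
Same diagonal: (1,5)–(2,4) (|1−2| = |5−4| = 1); (5,6)–(6,5) (|5−6| = |6−5| = 1).
Total attacking pairs: 4.

4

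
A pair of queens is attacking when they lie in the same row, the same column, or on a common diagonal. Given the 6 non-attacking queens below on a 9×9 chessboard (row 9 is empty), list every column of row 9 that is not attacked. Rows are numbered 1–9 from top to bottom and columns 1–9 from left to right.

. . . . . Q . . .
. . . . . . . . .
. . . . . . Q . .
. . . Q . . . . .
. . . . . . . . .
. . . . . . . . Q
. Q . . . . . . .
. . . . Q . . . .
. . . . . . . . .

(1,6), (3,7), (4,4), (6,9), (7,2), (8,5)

(1,6) attacks row 9 at column 6.
(3,7) attacks row 9 at column 7 and diagonals 1.
(4,4) attacks row 9 at column 4 and diagonals 9.
(6,9) attacks row 9 at column 9 and diagonals 6.
(7,2) attacks row 9 at column 2 and diagonals 4.
(8,5) attacks row 9 at column 5 and diagonals 4, 6.
Attacked columns: {1, 2, 4, 5, 6, 7, 9}. Safe: {3, 8}.

columns 3, 8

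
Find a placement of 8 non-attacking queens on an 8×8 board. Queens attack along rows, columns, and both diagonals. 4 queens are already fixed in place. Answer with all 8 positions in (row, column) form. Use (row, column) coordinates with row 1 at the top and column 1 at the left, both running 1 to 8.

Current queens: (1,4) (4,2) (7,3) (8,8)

(1,4) (2,7) (3,5) (4,2) (5,6) (6,1) (7,3) (8,8)

Row 2: attacked by (1,4)→{3,4,5}; (4,2)→{2,4}; (7,3)→{3,8}; (8,8)→{2,8}. Safe: 1, 6, 7. Place at column 7.
Row 3: attacked by (1,4)→{2,4,6}; (2,7)→{6,7,8}; (4,2)→{1,2,3}; (7,3)→{3,7}; (8,8)→{3,8}. Safe: 5. Place at column 5.
Row 5: attacked by (1,4)→{4,8}; (2,7)→{4,7}; (3,5)→{3,5,7}; (4,2)→{1,2,3}; (7,3)→{1,3,5}; (8,8)→{5,8}. Safe: 6. Place at column 6.
Row 6: attacked by (1,4)→{4}; (2,7)→{3,7}; (3,5)→{2,5,8}; (4,2)→{2,4}; (5,6)→{5,6,7}; (7,3)→{2,3,4}; (8,8)→{6,8}. Safe: 1. Place at column 1.
Columns [4, 7, 5, 2, 6, 1, 3, 8], r−c [-3, -5, -2, 2, -1, 5, 4, 0], r+c [5, 9, 8, 6, 11, 7, 10, 16] are all distinct, so no two queens attack.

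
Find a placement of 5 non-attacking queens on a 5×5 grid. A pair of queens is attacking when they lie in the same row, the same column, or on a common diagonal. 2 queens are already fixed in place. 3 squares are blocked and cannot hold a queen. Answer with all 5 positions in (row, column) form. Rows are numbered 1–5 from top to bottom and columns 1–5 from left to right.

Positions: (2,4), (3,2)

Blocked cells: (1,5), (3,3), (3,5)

Row 1: attacked by (2,4)→{3,4,5}; (3,2)→{2,4}. Blocked: 5. Safe: 1. Place at column 1.
Row 4: attacked by (1,1)→{1,4}; (2,4)→{2,4}; (3,2)→{1,2,3}. Safe: 5. Place at column 5.
Row 5: attacked by (1,1)→{1,5}; (2,4)→{1,4}; (3,2)→{2,4}; (4,5)→{4,5}. Safe: 3. Place at column 3.
Columns [1, 4, 2, 5, 3], r−c [0, -2, 1, -1, 2], r+c [2, 6, 5, 9, 8] are all distinct, so no two queens attack.

(1,1) (2,4) (3,2) (4,5) (5,3)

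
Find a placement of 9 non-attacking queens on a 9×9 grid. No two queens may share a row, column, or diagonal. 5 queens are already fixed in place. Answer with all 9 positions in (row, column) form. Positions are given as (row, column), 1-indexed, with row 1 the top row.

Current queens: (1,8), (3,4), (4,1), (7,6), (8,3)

(1,8) (2,2) (3,4) (4,1) (5,7) (6,9) (7,6) (8,3) (9,5)

Row 2: attacked by (1,8)→{7,8,9}; (3,4)→{3,4,5}; (4,1)→{1,3}; (7,6)→{1,6}; (8,3)→{3,9}. Safe: 2. Place at column 2.
Row 5: attacked by (1,8)→{4,8}; (2,2)→{2,5}; (3,4)→{2,4,6}; (4,1)→{1,2}; (7,6)→{4,6,8}; (8,3)→{3,6}. Safe: 7, 9. Place at column 7.
Row 6: attacked by (1,8)→{3,8}; (2,2)→{2,6}; (3,4)→{1,4,7}; (4,1)→{1,3}; (5,7)→{6,7,8}; (7,6)→{5,6,7}; (8,3)→{1,3,5}. Safe: 9. Place at column 9.
Row 9: attacked by (1,8)→{8}; (2,2)→{2,9}; (3,4)→{4}; (4,1)→{1,6}; (5,7)→{3,7}; (6,9)→{6,9}; (7,6)→{4,6,8}; (8,3)→{2,3,4}. Safe: 5. Place at column 5.
Columns [8, 2, 4, 1, 7, 9, 6, 3, 5], r−c [-7, 0, -1, 3, -2, -3, 1, 5, 4], r+c [9, 4, 7, 5, 12, 15, 13, 11, 14] are all distinct, so no two queens attack.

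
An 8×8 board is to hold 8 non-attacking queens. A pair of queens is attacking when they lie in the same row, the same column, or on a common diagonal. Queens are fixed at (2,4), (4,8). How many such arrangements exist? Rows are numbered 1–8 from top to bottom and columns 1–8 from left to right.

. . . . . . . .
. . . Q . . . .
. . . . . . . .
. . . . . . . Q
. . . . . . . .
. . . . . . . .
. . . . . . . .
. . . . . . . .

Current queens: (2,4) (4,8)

Branch on row 1: col 1 → 0; col 2 → 1; col 6 → 1; col 7 → 1.
Sum: 0 + 1 + 1 + 1 = 3.

3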